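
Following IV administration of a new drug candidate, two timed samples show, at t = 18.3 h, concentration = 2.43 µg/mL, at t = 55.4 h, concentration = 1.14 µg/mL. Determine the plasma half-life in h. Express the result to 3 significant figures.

34.0 h

k = ln(C₁/C₂) / (t₂ − t₁) = ln(2.43/1.14) / (55.4 − 18.3)
  = 0.7569 / 37.10 = 0.02040 h⁻¹
t½ = ln2 / k = 0.693147 / 0.02040 = 33.98 h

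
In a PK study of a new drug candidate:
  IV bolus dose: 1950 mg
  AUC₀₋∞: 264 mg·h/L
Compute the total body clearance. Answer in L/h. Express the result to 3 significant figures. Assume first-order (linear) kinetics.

7.39 L/h

CL = Dose / AUC = 1950 / 264 = 7.386 L/h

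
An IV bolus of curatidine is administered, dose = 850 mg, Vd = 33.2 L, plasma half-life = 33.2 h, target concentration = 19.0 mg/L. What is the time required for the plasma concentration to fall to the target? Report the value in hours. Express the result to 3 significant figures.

C₀ = Dose / Vd = 850.0 / 33.2 = 25.60 mg/L
k = ln2 / t½ = 0.693147 / 33.2 = 0.02088 h⁻¹
t = ln(C₀ / C) / k = ln(25.60 / 19.0) / 0.02088
  = ln(1.347) / 0.02088 = 0.2979 / 0.02088 = 14.27 h

14.3 h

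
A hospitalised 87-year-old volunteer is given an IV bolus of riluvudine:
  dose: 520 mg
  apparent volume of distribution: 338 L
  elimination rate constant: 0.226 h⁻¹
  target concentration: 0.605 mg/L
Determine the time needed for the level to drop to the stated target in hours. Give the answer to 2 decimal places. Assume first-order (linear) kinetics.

C₀ = Dose / Vd = 520.0 / 338 = 1.538 mg/L
t = ln(C₀ / C) / k = ln(1.538 / 0.605) / 0.2260
  = ln(2.542) / 0.2260 = 0.9330 / 0.2260 = 4.128 h

4.13 h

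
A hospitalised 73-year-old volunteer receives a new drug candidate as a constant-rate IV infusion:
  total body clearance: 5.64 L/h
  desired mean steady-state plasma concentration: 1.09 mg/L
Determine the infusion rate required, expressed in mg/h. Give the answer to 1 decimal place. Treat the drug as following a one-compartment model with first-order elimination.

At steady state, infusion rate R₀ = Css × CL = 1.09 × 5.640 = 6.148 mg/h

6.1 mg/h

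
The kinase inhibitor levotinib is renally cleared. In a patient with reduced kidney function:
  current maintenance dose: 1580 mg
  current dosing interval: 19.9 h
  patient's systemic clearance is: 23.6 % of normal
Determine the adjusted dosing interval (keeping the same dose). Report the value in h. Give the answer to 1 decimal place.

To keep the same average steady-state level, dosing rate must scale with clearance.
CL ratio = 23.6 / 100 = 0.2360
New interval (same dose) = 19.9 / 0.2360 = 84.32 h

84.3 h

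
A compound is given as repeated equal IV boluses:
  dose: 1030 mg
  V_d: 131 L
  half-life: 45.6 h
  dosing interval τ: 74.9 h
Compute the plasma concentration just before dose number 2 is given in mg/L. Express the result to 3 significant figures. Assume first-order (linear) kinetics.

2.52 mg/L

C₀ per dose = Dose / Vd = 1030 / 131 = 7.863 mg/L
k = ln2 / t½ = 0.693147 / 45.6 = 0.01520 h⁻¹
Fraction remaining after one interval: r = e^(−kτ) = e^(−0.01520 × 74.9) = 0.3203
Before dose 2, 1 dose has been given (aged 1τ).
C_trough = C₀ × r = 7.863 × 0.3203 = 2.519 mg/L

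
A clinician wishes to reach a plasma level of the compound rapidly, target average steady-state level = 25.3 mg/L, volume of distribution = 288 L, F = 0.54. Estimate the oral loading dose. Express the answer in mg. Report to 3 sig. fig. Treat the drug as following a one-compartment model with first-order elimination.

13500 mg

LD = Css × Vd / F = 25.3 × 288 / 0.54 = 13490 mg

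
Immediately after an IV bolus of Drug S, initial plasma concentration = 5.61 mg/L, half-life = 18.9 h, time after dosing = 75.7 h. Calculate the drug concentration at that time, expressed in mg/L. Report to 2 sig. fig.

0.35 mg/L

k = ln2 / t½ = 0.693147 / 18.9 = 0.03667 h⁻¹
C = C₀ · e^(−k·t) = 5.610 × e^(−0.03667 × 75.7)
  = 5.610 × 0.06229 = 0.3494 mg/L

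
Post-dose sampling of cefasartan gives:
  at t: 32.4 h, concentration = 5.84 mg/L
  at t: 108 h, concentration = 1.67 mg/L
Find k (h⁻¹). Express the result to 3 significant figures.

k = ln(C₁/C₂) / (t₂ − t₁) = ln(5.84/1.67) / (108 − 32.4)
  = 1.252 / 75.60 = 0.01656 h⁻¹

0.0166 h⁻¹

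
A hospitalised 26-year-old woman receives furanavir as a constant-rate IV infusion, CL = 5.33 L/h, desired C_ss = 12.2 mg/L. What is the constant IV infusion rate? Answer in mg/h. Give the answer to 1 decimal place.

65.0 mg/h

At steady state, infusion rate R₀ = Css × CL = 12.2 × 5.330 = 65.03 mg/h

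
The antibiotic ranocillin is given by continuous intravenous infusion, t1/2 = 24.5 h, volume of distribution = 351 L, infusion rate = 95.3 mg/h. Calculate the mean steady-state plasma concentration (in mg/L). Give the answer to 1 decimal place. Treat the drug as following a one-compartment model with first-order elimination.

k = ln2 / t½ = 0.693147 / 24.5 = 0.02829 h⁻¹
CL = k × Vd = 0.02829 × 351 = 9.930 L/h
At steady state Css = R₀ / CL = 95.3 / 9.930 = 9.597 mg/L

9.6 mg/L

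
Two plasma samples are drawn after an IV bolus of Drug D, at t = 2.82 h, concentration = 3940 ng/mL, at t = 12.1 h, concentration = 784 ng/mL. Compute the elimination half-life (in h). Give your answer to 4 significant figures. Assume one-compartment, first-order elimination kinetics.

3.984 h

k = ln(C₁/C₂) / (t₂ − t₁) = ln(3940/784) / (12.1 − 2.82)
  = 1.615 / 9.280 = 0.1740 h⁻¹
t½ = ln2 / k = 0.693147 / 0.1740 = 3.984 h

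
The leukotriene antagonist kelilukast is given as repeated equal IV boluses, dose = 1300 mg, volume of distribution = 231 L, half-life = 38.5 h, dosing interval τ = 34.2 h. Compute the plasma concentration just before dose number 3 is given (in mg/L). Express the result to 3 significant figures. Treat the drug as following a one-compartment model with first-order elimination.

4.68 mg/L

C₀ per dose = Dose / Vd = 1300 / 231 = 5.628 mg/L
k = ln2 / t½ = 0.693147 / 38.5 = 0.01800 h⁻¹
Fraction remaining after one interval: r = e^(−kτ) = e^(−0.01800 × 34.2) = 0.5403
Before dose 3, 2 doses have been given (aged 1τ, 2τ).
C_trough = C₀ × (r + r²) = 5.628 × (0.5403 + 0.2919) = 4.684 mg/L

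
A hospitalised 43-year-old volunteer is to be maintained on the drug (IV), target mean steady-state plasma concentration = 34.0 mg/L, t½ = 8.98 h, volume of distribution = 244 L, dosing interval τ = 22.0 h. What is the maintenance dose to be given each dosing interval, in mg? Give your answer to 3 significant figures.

14100 mg

k = ln2 / t½ = 0.693147 / 8.98 = 0.07719 h⁻¹
CL = k × Vd = 0.07719 × 244 = 18.83 L/h
At steady state, Dose/τ = Css × CL.
Dose = Css × CL × τ = 34.0 × 18.83 × 22.0 = 14080 mg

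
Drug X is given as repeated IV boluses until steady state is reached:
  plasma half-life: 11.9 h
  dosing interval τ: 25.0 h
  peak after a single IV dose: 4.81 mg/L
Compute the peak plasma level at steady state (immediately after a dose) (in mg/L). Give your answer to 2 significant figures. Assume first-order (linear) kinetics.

6.3 mg/L

k = ln2 / t½ = 0.693147 / 11.9 = 0.05825 h⁻¹
e^(−kτ) = e^(−0.05825 × 25.0) = 0.2331
Accumulation ratio R = 1 / (1 − e^(−kτ)) = 1 / (1 − 0.2331) = 1.304
Steady-state peak = C₀ × R = 4.81 × 1.304 = 6.272 mg/L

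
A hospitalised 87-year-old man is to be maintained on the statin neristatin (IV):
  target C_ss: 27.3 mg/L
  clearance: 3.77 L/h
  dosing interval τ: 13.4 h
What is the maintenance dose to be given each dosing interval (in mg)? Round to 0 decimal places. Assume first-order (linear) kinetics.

1379 mg

At steady state, Dose/τ = Css × CL.
Dose = Css × CL × τ = 27.3 × 3.770 × 13.4 = 1379 mg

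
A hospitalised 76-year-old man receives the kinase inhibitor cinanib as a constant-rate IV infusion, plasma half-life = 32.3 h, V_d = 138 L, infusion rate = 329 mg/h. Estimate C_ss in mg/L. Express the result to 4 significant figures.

111.1 mg/L

k = ln2 / t½ = 0.693147 / 32.3 = 0.02146 h⁻¹
CL = k × Vd = 0.02146 × 138 = 2.961 L/h
At steady state Css = R₀ / CL = 329 / 2.961 = 111.1 mg/L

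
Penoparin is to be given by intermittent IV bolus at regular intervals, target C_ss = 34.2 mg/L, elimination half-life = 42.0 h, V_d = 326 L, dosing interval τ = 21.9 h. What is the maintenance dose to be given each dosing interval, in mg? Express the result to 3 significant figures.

k = ln2 / t½ = 0.693147 / 42.0 = 0.01650 h⁻¹
CL = k × Vd = 0.01650 × 326 = 5.379 L/h
At steady state, Dose/τ = Css × CL.
Dose = Css × CL × τ = 34.2 × 5.379 × 21.9 = 4029 mg

4030 mg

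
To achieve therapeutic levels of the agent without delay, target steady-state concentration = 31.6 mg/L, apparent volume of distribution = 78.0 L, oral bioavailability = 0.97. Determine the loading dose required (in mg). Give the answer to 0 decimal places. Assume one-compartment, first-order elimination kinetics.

LD = Css × Vd / F = 31.6 × 78.0 / 0.97 = 2541 mg

2541 mg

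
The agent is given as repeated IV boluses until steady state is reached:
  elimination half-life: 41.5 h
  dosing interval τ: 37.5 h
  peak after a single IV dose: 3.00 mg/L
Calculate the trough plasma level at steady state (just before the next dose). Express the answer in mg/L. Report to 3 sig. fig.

3.45 mg/L

k = ln2 / t½ = 0.693147 / 41.5 = 0.01670 h⁻¹
e^(−kτ) = e^(−0.01670 × 37.5) = 0.5346
Accumulation ratio R = 1 / (1 − e^(−kτ)) = 1 / (1 − 0.5346) = 2.149
Steady-state trough = C₀ × R × e^(−kτ) = 3.00 × 2.149 × 0.5346 = 3.447 mg/L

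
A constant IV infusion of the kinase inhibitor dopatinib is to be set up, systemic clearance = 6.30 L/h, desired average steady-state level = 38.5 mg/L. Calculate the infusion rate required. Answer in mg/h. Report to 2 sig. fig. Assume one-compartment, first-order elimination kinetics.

240 mg/h

At steady state, infusion rate R₀ = Css × CL = 38.5 × 6.300 = 242.6 mg/h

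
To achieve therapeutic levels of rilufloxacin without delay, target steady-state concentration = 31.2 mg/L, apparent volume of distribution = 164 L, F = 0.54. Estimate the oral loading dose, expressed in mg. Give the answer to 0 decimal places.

LD = Css × Vd / F = 31.2 × 164 / 0.54 = 9476 mg

9476 mg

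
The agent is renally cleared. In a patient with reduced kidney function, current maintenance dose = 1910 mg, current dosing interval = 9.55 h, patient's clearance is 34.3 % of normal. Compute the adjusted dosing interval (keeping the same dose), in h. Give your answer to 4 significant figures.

27.84 h

To keep the same average steady-state level, dosing rate must scale with clearance.
CL ratio = 34.3 / 100 = 0.3430
New interval (same dose) = 9.55 / 0.3430 = 27.84 h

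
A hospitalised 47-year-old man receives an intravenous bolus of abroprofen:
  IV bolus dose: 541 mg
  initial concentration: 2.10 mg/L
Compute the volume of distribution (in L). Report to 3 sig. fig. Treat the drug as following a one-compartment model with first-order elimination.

Vd = Dose / C₀ = 541.0 / 2.10 = 257.6 L

258 L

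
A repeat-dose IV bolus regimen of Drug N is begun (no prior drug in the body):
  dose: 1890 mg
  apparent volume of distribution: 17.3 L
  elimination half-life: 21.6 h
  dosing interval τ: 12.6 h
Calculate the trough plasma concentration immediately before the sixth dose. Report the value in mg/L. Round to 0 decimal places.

190 mg/L

C₀ per dose = Dose / Vd = 1890 / 17.3 = 109.2 mg/L
k = ln2 / t½ = 0.693147 / 21.6 = 0.03209 h⁻¹
Fraction remaining after one interval: r = e^(−kτ) = e^(−0.03209 × 12.6) = 0.6674
Before dose 6, 5 doses have been given (aged 1τ, 2τ, 3τ, 4τ, 5τ).
C_trough = C₀ × (r + r² + … + r^5) = C₀ × r(1−r^5)/(1−r)
        = 109.2 × 0.6674 × (1 − 0.1324) / (1 − 0.6674) = 190.1 mg/L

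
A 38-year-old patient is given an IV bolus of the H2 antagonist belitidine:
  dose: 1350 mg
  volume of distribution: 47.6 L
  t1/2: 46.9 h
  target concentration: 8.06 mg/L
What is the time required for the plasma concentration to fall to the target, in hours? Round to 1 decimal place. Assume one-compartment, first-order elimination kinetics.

C₀ = Dose / Vd = 1350 / 47.6 = 28.36 mg/L
k = ln2 / t½ = 0.693147 / 46.9 = 0.01478 h⁻¹
t = ln(C₀ / C) / k = ln(28.36 / 8.06) / 0.01478
  = ln(3.519) / 0.01478 = 1.258 / 0.01478 = 85.12 h

85.1 h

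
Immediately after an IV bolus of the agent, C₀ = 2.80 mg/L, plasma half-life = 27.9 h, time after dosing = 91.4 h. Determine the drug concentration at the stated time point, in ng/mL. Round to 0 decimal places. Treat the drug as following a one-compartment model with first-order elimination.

289 ng/mL

k = ln2 / t½ = 0.693147 / 27.9 = 0.02484 h⁻¹
C = C₀ · e^(−k·t) = 2.800 × e^(−0.02484 × 91.4)
  = 2.800 × 0.1033 = 0.2892 mg/L
Convert: 0.2892 mg/L × 1000 = 289.2 ng/mL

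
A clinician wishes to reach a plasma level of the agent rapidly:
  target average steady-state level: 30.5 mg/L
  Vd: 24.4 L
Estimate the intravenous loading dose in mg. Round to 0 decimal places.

LD = Css × Vd = 30.5 × 24.4 = 744.2 mg

744 mg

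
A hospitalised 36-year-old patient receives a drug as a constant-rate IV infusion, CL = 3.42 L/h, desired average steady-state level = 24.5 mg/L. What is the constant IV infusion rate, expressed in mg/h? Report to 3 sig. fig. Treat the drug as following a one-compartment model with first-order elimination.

At steady state, infusion rate R₀ = Css × CL = 24.5 × 3.420 = 83.79 mg/h

83.8 mg/h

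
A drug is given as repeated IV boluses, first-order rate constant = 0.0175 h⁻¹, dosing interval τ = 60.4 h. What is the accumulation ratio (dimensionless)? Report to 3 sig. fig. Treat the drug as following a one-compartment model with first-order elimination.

1.53

e^(−kτ) = e^(−0.01750 × 60.4) = 0.3475
Accumulation ratio R = 1 / (1 − e^(−kτ)) = 1 / (1 − 0.3475) = 1.533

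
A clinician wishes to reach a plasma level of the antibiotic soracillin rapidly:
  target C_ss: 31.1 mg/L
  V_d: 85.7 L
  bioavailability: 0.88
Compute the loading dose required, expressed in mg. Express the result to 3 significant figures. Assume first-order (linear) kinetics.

3030 mg

LD = Css × Vd / F = 31.1 × 85.7 / 0.88 = 3029 mg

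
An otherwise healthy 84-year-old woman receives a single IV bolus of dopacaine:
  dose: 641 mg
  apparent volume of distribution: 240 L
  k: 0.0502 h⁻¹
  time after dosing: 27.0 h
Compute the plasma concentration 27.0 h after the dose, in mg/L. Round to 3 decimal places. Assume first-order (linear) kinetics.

C₀ = Dose / Vd = 641.0 / 240 = 2.671 mg/L
C = C₀ · e^(−k·t) = 2.671 × e^(−0.05020 × 27.0)
  = 2.671 × 0.2578 = 0.6886 mg/L

0.689 mg/L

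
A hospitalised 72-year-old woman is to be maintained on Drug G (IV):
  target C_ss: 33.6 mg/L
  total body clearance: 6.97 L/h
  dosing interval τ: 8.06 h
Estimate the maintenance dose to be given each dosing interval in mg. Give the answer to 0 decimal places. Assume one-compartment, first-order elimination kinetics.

At steady state, Dose/τ = Css × CL.
Dose = Css × CL × τ = 33.6 × 6.970 × 8.06 = 1888 mg

1888 mg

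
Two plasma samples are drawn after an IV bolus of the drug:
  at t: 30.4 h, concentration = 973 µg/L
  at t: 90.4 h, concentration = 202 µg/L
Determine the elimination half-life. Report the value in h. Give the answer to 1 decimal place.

k = ln(C₁/C₂) / (t₂ − t₁) = ln(973/202) / (90.4 − 30.4)
  = 1.572 / 60.00 = 0.02620 h⁻¹
t½ = ln2 / k = 0.693147 / 0.02620 = 26.46 h

26.5 h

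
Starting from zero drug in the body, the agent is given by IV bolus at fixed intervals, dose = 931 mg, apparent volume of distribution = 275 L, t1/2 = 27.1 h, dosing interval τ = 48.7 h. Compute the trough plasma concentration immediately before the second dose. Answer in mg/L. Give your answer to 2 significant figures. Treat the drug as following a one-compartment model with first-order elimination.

0.97 mg/L

C₀ per dose = Dose / Vd = 931 / 275 = 3.385 mg/L
k = ln2 / t½ = 0.693147 / 27.1 = 0.02558 h⁻¹
Fraction remaining after one interval: r = e^(−kτ) = e^(−0.02558 × 48.7) = 0.2877
Before dose 2, 1 dose has been given (aged 1τ).
C_trough = C₀ × r = 3.385 × 0.2877 = 0.9739 mg/L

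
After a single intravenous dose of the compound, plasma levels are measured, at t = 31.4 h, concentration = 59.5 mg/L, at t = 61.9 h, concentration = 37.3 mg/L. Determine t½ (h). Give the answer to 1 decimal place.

k = ln(C₁/C₂) / (t₂ − t₁) = ln(59.5/37.3) / (61.9 − 31.4)
  = 0.4670 / 30.50 = 0.01531 h⁻¹
t½ = ln2 / k = 0.693147 / 0.01531 = 45.27 h

45.3 h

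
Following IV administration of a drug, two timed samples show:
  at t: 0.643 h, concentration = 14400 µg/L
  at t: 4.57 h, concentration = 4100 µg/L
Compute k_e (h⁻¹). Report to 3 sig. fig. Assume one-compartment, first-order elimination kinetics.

k = ln(C₁/C₂) / (t₂ − t₁) = ln(14400/4100) / (4.57 − 0.643)
  = 1.256 / 3.927 = 0.3198 h⁻¹

0.320 h⁻¹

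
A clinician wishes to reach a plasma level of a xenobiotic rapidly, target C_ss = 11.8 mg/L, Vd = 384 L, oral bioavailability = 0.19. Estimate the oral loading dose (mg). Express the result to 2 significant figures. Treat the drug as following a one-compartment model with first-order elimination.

LD = Css × Vd / F = 11.8 × 384 / 0.19 = 23850 mg

24000 mg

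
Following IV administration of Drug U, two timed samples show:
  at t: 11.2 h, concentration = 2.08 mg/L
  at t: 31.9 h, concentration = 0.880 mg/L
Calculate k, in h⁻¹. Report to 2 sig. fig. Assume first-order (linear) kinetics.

k = ln(C₁/C₂) / (t₂ − t₁) = ln(2.08/0.880) / (31.9 − 11.2)
  = 0.8602 / 20.70 = 0.04156 h⁻¹

0.042 h⁻¹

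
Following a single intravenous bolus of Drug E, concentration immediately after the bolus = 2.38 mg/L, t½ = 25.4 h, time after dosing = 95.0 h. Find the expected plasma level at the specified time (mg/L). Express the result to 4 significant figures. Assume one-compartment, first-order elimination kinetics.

k = ln2 / t½ = 0.693147 / 25.4 = 0.02729 h⁻¹
C = C₀ · e^(−k·t) = 2.380 × e^(−0.02729 × 95.0)
  = 2.380 × 0.07483 = 0.1781 mg/L

0.1781 mg/L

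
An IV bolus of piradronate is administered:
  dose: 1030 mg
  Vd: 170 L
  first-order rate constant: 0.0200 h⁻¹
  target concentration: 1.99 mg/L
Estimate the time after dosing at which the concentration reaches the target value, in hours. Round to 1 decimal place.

C₀ = Dose / Vd = 1030 / 170 = 6.059 mg/L
t = ln(C₀ / C) / k = ln(6.059 / 1.99) / 0.02000
  = ln(3.045) / 0.02000 = 1.114 / 0.02000 = 55.70 h

55.7 h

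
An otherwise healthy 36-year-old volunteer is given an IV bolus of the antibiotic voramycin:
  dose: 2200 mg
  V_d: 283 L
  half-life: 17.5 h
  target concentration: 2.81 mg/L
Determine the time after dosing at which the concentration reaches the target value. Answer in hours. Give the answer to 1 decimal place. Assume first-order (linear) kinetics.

C₀ = Dose / Vd = 2200 / 283 = 7.774 mg/L
k = ln2 / t½ = 0.693147 / 17.5 = 0.03961 h⁻¹
t = ln(C₀ / C) / k = ln(7.774 / 2.81) / 0.03961
  = ln(2.767) / 0.03961 = 1.018 / 0.03961 = 25.70 h

25.7 h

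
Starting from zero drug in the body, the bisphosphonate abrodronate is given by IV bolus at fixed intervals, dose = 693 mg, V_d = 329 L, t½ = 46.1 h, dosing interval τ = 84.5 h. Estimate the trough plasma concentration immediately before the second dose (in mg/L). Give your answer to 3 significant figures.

0.591 mg/L

C₀ per dose = Dose / Vd = 693 / 329 = 2.106 mg/L
k = ln2 / t½ = 0.693147 / 46.1 = 0.01504 h⁻¹
Fraction remaining after one interval: r = e^(−kτ) = e^(−0.01504 × 84.5) = 0.2806
Before dose 2, 1 dose has been given (aged 1τ).
C_trough = C₀ × r = 2.106 × 0.2806 = 0.5909 mg/L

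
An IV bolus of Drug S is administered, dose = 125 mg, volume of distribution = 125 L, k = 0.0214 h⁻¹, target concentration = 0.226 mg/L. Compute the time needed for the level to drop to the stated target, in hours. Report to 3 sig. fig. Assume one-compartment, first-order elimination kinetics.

69.5 h

C₀ = Dose / Vd = 125.0 / 125 = 1.000 mg/L
t = ln(C₀ / C) / k = ln(1.000 / 0.226) / 0.02140
  = ln(4.425) / 0.02140 = 1.487 / 0.02140 = 69.49 h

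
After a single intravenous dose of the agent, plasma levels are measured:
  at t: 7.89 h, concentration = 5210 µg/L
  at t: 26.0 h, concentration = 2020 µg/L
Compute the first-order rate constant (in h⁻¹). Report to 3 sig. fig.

0.0523 h⁻¹

k = ln(C₁/C₂) / (t₂ − t₁) = ln(5210/2020) / (26.0 − 7.89)
  = 0.9475 / 18.11 = 0.05232 h⁻¹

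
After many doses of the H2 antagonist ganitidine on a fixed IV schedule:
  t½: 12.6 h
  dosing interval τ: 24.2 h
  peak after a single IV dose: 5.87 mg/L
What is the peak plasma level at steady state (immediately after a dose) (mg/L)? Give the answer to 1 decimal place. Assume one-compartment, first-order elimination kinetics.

8.0 mg/L

k = ln2 / t½ = 0.693147 / 12.6 = 0.05501 h⁻¹
e^(−kτ) = e^(−0.05501 × 24.2) = 0.2641
Accumulation ratio R = 1 / (1 − e^(−kτ)) = 1 / (1 − 0.2641) = 1.359
Steady-state peak = C₀ × R = 5.87 × 1.359 = 7.977 mg/L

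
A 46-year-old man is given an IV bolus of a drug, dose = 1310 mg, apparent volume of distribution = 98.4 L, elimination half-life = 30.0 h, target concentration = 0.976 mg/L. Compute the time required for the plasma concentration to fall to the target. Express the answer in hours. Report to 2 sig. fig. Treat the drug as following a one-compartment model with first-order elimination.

110 h

C₀ = Dose / Vd = 1310 / 98.4 = 13.31 mg/L
k = ln2 / t½ = 0.693147 / 30.0 = 0.02310 h⁻¹
t = ln(C₀ / C) / k = ln(13.31 / 0.976) / 0.02310
  = ln(13.64) / 0.02310 = 2.613 / 0.02310 = 113.1 h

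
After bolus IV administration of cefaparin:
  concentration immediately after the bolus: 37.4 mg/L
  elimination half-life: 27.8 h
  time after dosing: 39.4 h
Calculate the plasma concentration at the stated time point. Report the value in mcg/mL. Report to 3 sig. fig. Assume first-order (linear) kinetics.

k = ln2 / t½ = 0.693147 / 27.8 = 0.02493 h⁻¹
C = C₀ · e^(−k·t) = 37.40 × e^(−0.02493 × 39.4)
  = 37.40 × 0.3745 = 14.01 mg/L
(14.01 mg/L = 14.01 mcg/mL)

14.0 mcg/mL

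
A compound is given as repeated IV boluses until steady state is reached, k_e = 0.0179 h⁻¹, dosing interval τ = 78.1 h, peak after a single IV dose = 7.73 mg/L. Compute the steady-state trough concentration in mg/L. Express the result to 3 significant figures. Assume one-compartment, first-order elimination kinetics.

2.54 mg/L

e^(−kτ) = e^(−0.01790 × 78.1) = 0.2471
Accumulation ratio R = 1 / (1 − e^(−kτ)) = 1 / (1 − 0.2471) = 1.328
Steady-state trough = C₀ × R × e^(−kτ) = 7.73 × 1.328 × 0.2471 = 2.537 mg/L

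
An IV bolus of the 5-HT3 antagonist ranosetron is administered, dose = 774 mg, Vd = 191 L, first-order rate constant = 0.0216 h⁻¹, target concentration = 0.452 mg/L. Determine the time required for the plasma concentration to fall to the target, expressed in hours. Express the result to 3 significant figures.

C₀ = Dose / Vd = 774.0 / 191 = 4.052 mg/L
t = ln(C₀ / C) / k = ln(4.052 / 0.452) / 0.02160
  = ln(8.965) / 0.02160 = 2.193 / 0.02160 = 101.5 h

102 h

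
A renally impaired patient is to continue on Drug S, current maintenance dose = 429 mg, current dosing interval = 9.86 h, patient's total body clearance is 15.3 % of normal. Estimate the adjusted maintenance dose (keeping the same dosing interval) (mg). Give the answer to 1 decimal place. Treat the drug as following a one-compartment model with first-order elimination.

To keep the same average steady-state level, dosing rate must scale with clearance.
CL ratio = 15.3 / 100 = 0.1530
New dose (same interval) = 429 × 0.1530 = 65.64 mg

65.6 mg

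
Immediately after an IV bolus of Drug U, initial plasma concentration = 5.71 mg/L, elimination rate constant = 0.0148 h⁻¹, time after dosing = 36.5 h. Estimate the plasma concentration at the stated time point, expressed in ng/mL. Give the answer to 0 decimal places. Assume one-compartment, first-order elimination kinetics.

3327 ng/mL

C = C₀ · e^(−k·t) = 5.710 × e^(−0.01480 × 36.5)
  = 5.710 × 0.5826 = 3.327 mg/L
Convert: 3.327 mg/L × 1000 = 3327 ng/mL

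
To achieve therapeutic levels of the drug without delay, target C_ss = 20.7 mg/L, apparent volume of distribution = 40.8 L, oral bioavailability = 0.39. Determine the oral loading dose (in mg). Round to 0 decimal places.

2166 mg

LD = Css × Vd / F = 20.7 × 40.8 / 0.39 = 2166 mg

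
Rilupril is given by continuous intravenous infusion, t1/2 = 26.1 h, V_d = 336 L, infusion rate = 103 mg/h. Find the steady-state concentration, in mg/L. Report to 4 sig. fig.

11.54 mg/L

k = ln2 / t½ = 0.693147 / 26.1 = 0.02656 h⁻¹
CL = k × Vd = 0.02656 × 336 = 8.924 L/h
At steady state Css = R₀ / CL = 103 / 8.924 = 11.54 mg/L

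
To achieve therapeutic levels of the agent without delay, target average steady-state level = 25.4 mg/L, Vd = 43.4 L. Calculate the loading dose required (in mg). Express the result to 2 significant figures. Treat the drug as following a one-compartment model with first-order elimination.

1100 mg

LD = Css × Vd = 25.4 × 43.4 = 1102 mg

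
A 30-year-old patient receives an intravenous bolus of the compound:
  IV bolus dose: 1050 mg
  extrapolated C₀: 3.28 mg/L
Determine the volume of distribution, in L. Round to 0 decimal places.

Vd = Dose / C₀ = 1050 / 3.28 = 320.1 L

320 L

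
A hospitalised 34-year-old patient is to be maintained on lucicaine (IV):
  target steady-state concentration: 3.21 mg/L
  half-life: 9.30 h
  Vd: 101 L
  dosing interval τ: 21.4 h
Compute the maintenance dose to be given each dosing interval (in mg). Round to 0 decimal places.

517 mg

k = ln2 / t½ = 0.693147 / 9.30 = 0.07453 h⁻¹
CL = k × Vd = 0.07453 × 101 = 7.528 L/h
At steady state, Dose/τ = Css × CL.
Dose = Css × CL × τ = 3.21 × 7.528 × 21.4 = 517.1 mg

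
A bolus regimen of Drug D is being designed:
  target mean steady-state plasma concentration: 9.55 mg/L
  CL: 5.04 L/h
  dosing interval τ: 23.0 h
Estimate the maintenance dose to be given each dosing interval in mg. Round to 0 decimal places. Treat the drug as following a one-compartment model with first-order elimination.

1107 mg

At steady state, Dose/τ = Css × CL.
Dose = Css × CL × τ = 9.55 × 5.040 × 23.0 = 1107 mg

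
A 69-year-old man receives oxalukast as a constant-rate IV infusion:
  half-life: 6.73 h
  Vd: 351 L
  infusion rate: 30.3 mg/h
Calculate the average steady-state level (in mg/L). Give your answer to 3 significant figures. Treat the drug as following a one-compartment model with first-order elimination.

k = ln2 / t½ = 0.693147 / 6.73 = 0.1030 h⁻¹
CL = k × Vd = 0.1030 × 351 = 36.15 L/h
At steady state Css = R₀ / CL = 30.3 / 36.15 = 0.8382 mg/L

0.838 mg/L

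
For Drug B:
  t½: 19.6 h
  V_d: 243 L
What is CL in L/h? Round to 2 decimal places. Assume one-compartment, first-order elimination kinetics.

8.59 L/h

k = ln2 / t½ = 0.693147 / 19.6 = 0.03536 h⁻¹
CL = k × Vd = 0.03536 × 243 = 8.592 L/h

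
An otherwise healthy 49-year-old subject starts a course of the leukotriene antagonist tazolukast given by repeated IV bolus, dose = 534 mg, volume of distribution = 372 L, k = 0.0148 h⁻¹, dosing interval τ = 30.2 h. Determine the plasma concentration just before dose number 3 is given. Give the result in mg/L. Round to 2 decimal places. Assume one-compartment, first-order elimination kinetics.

C₀ per dose = Dose / Vd = 534 / 372 = 1.435 mg/L
Fraction remaining after one interval: r = e^(−kτ) = e^(−0.01480 × 30.2) = 0.6396
Before dose 3, 2 doses have been given (aged 1τ, 2τ).
C_trough = C₀ × (r + r²) = 1.435 × (0.6396 + 0.4091) = 1.505 mg/L

1.51 mg/L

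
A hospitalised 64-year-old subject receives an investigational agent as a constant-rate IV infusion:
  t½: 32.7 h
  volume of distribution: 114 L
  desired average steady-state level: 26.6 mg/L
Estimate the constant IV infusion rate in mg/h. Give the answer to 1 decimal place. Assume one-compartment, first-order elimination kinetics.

k = ln2 / t½ = 0.693147 / 32.7 = 0.02120 h⁻¹
CL = k × Vd = 0.02120 × 114 = 2.417 L/h
At steady state, infusion rate R₀ = Css × CL = 26.6 × 2.417 = 64.29 mg/h

64.3 mg/h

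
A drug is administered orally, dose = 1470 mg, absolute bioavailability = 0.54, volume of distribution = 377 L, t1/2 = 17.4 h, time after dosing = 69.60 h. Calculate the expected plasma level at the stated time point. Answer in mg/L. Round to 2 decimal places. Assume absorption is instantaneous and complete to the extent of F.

Amount reaching circulation = F × Dose = 0.54 × 1470 = 793.8 mg
C₀ = F·Dose / Vd = 793.8 / 377 = 2.106 mg/L
k = ln2 / t½ = 0.693147 / 17.4 = 0.03984 h⁻¹
t / t½ = 69.60 / 17.4 = 4 half-lives
C = C₀ × (1/2)^4 = 2.106 × 0.06250 = 0.1316 mg/L

0.13 mg/L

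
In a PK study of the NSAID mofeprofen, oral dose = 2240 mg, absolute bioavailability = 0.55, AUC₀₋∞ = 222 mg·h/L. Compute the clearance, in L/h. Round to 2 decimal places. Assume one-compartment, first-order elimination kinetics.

5.55 L/h

CL = F·Dose / AUC = 0.55 × 2240 / 222 = 5.550 L/h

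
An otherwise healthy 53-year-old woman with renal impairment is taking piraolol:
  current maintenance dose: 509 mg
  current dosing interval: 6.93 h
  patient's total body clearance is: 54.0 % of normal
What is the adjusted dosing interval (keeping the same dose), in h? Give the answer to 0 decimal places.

To keep the same average steady-state level, dosing rate must scale with clearance.
CL ratio = 54.0 / 100 = 0.5400
New interval (same dose) = 6.93 / 0.5400 = 12.83 h

13 h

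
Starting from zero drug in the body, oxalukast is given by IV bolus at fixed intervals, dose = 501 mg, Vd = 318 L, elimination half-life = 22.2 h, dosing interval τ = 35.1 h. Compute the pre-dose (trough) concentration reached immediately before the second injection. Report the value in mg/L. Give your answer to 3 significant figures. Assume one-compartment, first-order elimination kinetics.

0.527 mg/L

C₀ per dose = Dose / Vd = 501 / 318 = 1.575 mg/L
k = ln2 / t½ = 0.693147 / 22.2 = 0.03122 h⁻¹
Fraction remaining after one interval: r = e^(−kτ) = e^(−0.03122 × 35.1) = 0.3343
Before dose 2, 1 dose has been given (aged 1τ).
C_trough = C₀ × r = 1.575 × 0.3343 = 0.5265 mg/L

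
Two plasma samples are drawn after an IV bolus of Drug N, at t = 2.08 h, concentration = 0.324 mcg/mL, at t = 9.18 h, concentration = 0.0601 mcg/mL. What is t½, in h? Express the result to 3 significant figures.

k = ln(C₁/C₂) / (t₂ − t₁) = ln(0.324/0.0601) / (9.18 − 2.08)
  = 1.685 / 7.100 = 0.2373 h⁻¹
t½ = ln2 / k = 0.693147 / 0.2373 = 2.921 h

2.92 h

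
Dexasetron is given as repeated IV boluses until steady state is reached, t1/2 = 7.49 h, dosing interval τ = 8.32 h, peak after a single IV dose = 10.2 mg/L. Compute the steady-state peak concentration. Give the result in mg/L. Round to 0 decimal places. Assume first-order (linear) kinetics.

19 mg/L

k = ln2 / t½ = 0.693147 / 7.49 = 0.09254 h⁻¹
e^(−kτ) = e^(−0.09254 × 8.32) = 0.4630
Accumulation ratio R = 1 / (1 − e^(−kτ)) = 1 / (1 − 0.4630) = 1.862
Steady-state peak = C₀ × R = 10.2 × 1.862 = 18.99 mg/L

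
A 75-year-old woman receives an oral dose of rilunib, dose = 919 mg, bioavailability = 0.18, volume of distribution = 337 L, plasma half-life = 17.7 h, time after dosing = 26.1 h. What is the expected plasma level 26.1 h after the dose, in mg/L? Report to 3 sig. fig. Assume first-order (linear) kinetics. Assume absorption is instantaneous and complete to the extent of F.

Amount reaching circulation = F × Dose = 0.18 × 919.0 = 165.4 mg
C₀ = F·Dose / Vd = 165.4 / 337 = 0.4908 mg/L
k = ln2 / t½ = 0.693147 / 17.7 = 0.03916 h⁻¹
C = C₀ · e^(−k·t) = 0.4908 × e^(−0.03916 × 26.1)
  = 0.4908 × 0.3598 = 0.1766 mg/L

0.177 mg/L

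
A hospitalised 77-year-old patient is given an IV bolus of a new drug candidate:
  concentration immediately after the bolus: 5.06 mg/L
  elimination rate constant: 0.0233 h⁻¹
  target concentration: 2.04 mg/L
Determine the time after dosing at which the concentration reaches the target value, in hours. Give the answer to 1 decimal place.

t = ln(C₀ / C) / k = ln(5.060 / 2.04) / 0.02330
  = ln(2.480) / 0.02330 = 0.9083 / 0.02330 = 38.98 h

39.0 h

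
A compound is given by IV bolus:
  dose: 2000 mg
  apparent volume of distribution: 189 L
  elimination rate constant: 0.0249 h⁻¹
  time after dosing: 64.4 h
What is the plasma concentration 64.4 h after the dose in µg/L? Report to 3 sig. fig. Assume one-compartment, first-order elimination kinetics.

C₀ = Dose / Vd = 2000 / 189 = 10.58 mg/L
C = C₀ · e^(−k·t) = 10.58 × e^(−0.02490 × 64.4)
  = 10.58 × 0.2012 = 2.129 mg/L
Convert: 2.129 mg/L × 1000 = 2129 µg/L

2130 µg/L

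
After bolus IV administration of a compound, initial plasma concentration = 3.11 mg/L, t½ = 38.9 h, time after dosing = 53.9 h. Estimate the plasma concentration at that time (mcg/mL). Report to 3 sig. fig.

1.19 mcg/mL

k = ln2 / t½ = 0.693147 / 38.9 = 0.01782 h⁻¹
C = C₀ · e^(−k·t) = 3.110 × e^(−0.01782 × 53.9)
  = 3.110 × 0.3827 = 1.190 mg/L
(1.190 mg/L = 1.190 mcg/mL)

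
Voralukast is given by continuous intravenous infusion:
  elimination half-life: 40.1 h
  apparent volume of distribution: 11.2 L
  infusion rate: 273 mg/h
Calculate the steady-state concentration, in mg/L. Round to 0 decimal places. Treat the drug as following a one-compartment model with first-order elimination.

k = ln2 / t½ = 0.693147 / 40.1 = 0.01729 h⁻¹
CL = k × Vd = 0.01729 × 11.2 = 0.1936 L/h
At steady state Css = R₀ / CL = 273 / 0.1936 = 1410 mg/L

1410 mg/L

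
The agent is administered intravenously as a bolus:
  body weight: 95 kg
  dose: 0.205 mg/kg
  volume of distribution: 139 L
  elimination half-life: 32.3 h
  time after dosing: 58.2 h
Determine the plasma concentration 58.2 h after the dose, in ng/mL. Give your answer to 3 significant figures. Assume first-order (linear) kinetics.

40.2 ng/mL

Total dose = 0.205 × 95 = 19.48 mg
C₀ = Dose / Vd = 19.48 / 139 = 0.1401 mg/L
k = ln2 / t½ = 0.693147 / 32.3 = 0.02146 h⁻¹
C = C₀ · e^(−k·t) = 0.1401 × e^(−0.02146 × 58.2)
  = 0.1401 × 0.2868 = 0.04018 mg/L
Convert: 0.04018 mg/L × 1000 = 40.18 ng/mL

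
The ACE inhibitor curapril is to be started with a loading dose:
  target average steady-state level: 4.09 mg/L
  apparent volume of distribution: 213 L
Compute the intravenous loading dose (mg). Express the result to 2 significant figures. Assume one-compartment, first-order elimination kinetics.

LD = Css × Vd = 4.09 × 213 = 871.2 mg

870 mg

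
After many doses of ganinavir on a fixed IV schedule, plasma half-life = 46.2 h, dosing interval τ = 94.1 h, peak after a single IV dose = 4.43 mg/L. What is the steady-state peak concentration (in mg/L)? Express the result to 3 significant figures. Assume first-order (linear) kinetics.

5.86 mg/L

k = ln2 / t½ = 0.693147 / 46.2 = 0.01500 h⁻¹
e^(−kτ) = e^(−0.01500 × 94.1) = 0.2438
Accumulation ratio R = 1 / (1 − e^(−kτ)) = 1 / (1 − 0.2438) = 1.322
Steady-state peak = C₀ × R = 4.43 × 1.322 = 5.856 mg/L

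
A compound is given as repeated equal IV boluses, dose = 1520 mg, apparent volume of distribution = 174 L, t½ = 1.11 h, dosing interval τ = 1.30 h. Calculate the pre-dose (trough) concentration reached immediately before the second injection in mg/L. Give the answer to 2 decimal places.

C₀ per dose = Dose / Vd = 1520 / 174 = 8.736 mg/L
k = ln2 / t½ = 0.693147 / 1.11 = 0.6245 h⁻¹
Fraction remaining after one interval: r = e^(−kτ) = e^(−0.6245 × 1.30) = 0.4440
Before dose 2, 1 dose has been given (aged 1τ).
C_trough = C₀ × r = 8.736 × 0.4440 = 3.879 mg/L

3.88 mg/L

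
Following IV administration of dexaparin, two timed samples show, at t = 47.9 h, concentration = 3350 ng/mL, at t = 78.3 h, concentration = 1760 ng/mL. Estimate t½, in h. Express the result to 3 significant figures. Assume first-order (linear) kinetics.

32.7 h

k = ln(C₁/C₂) / (t₂ − t₁) = ln(3350/1760) / (78.3 − 47.9)
  = 0.6436 / 30.40 = 0.02117 h⁻¹
t½ = ln2 / k = 0.693147 / 0.02117 = 32.74 h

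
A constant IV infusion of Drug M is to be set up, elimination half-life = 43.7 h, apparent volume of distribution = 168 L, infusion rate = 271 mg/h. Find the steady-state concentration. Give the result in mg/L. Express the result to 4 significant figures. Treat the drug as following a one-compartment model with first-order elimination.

101.7 mg/L

k = ln2 / t½ = 0.693147 / 43.7 = 0.01586 h⁻¹
CL = k × Vd = 0.01586 × 168 = 2.664 L/h
At steady state Css = R₀ / CL = 271 / 2.664 = 101.7 mg/L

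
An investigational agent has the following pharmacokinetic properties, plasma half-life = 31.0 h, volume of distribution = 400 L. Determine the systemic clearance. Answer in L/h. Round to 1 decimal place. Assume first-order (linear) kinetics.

k = ln2 / t½ = 0.693147 / 31.0 = 0.02236 h⁻¹
CL = k × Vd = 0.02236 × 400 = 8.944 L/h

8.9 L/h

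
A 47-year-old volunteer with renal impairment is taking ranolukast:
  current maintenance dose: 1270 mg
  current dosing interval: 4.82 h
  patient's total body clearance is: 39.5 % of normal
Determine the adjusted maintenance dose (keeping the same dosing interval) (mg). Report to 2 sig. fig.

To keep the same average steady-state level, dosing rate must scale with clearance.
CL ratio = 39.5 / 100 = 0.3950
New dose (same interval) = 1270 × 0.3950 = 501.7 mg

500 mg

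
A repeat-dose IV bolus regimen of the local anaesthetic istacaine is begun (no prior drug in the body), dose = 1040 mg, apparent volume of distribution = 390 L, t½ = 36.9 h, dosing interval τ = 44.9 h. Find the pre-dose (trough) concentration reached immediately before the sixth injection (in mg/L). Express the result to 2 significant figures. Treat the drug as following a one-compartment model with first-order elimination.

C₀ per dose = Dose / Vd = 1040 / 390 = 2.667 mg/L
k = ln2 / t½ = 0.693147 / 36.9 = 0.01878 h⁻¹
Fraction remaining after one interval: r = e^(−kτ) = e^(−0.01878 × 44.9) = 0.4303
Before dose 6, 5 doses have been given (aged 1τ, 2τ, 3τ, 4τ, 5τ).
C_trough = C₀ × (r + r² + … + r^5) = C₀ × r(1−r^5)/(1−r)
        = 2.667 × 0.4303 × (1 − 0.01475) / (1 − 0.4303) = 1.985 mg/L

2.0 mg/L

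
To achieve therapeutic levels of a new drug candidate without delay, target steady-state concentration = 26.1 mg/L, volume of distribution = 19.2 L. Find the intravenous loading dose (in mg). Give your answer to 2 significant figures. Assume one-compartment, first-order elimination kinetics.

LD = Css × Vd = 26.1 × 19.2 = 501.1 mg

500 mg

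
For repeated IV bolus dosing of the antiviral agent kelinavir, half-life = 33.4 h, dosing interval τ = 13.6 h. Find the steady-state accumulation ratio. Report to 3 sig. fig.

4.07

k = ln2 / t½ = 0.693147 / 33.4 = 0.02075 h⁻¹
e^(−kτ) = e^(−0.02075 × 13.6) = 0.7541
Accumulation ratio R = 1 / (1 − e^(−kτ)) = 1 / (1 − 0.7541) = 4.067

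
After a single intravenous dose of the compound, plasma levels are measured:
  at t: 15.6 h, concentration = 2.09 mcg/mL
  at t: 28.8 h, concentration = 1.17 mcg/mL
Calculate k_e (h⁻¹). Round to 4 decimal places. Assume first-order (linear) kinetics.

0.0440 h⁻¹

k = ln(C₁/C₂) / (t₂ − t₁) = ln(2.09/1.17) / (28.8 − 15.6)
  = 0.5802 / 13.20 = 0.04395 h⁻¹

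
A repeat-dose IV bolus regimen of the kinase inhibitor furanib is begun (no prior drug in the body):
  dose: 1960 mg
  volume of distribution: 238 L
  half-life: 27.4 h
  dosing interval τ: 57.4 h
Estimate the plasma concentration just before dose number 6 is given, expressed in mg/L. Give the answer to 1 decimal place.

C₀ per dose = Dose / Vd = 1960 / 238 = 8.235 mg/L
k = ln2 / t½ = 0.693147 / 27.4 = 0.02530 h⁻¹
Fraction remaining after one interval: r = e^(−kτ) = e^(−0.02530 × 57.4) = 0.2341
Before dose 6, 5 doses have been given (aged 1τ, 2τ, 3τ, 4τ, 5τ).
C_trough = C₀ × (r + r² + … + r^5) = C₀ × r(1−r^5)/(1−r)
        = 8.235 × 0.2341 × (1 − 0.0007031) / (1 − 0.2341) = 2.515 mg/L

2.5 mg/L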